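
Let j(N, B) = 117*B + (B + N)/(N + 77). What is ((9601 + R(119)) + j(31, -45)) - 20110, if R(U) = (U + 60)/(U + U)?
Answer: -50679862/3213 ≈ -15773.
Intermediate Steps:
j(N, B) = 117*B + (B + N)/(77 + N)
R(U) = (60 + U)/(2*U) (R(U) = (60 + U)/((2*U)) = (60 + U)*(1/(2*U)) = (60 + U)/(2*U))
((9601 + R(119)) + j(31, -45)) - 20110 = ((9601 + (1/2)*(60 + 119)/119) + (31 + 9010*(-45) + 117*(-45)*31)/(77 + 31)) - 20110 = ((9601 + (1/2)*(1/119)*179) + (31 - 405450 - 163215)/108) - 20110 = ((9601 + 179/238) + (1/108)*(-568634)) - 20110 = (2285217/238 - 284317/54) - 20110 = 13933568/3213 - 20110 = -50679862/3213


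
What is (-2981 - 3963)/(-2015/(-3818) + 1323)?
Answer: -26512192/5053229 ≈ -5.2466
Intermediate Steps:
(-2981 - 3963)/(-2015/(-3818) + 1323) = -6944/(-2015*(-1/3818) + 1323) = -6944/(2015/3818 + 1323) = -6944/5053229/3818 = -6944*3818/5053229 = -26512192/5053229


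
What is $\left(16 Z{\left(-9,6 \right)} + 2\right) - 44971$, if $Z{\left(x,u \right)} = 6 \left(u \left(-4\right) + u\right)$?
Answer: $-46697$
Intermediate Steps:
$Z{\left(x,u \right)} = - 18 u$ ($Z{\left(x,u \right)} = 6 \left(- 4 u + u\right) = 6 \left(- 3 u\right) = - 18 u$)
$\left(16 Z{\left(-9,6 \right)} + 2\right) - 44971 = \left(16 \left(\left(-18\right) 6\right) + 2\right) - 44971 = \left(16 \left(-108\right) + 2\right) - 44971 = \left(-1728 + 2\right) - 44971 = -1726 - 44971 = -46697$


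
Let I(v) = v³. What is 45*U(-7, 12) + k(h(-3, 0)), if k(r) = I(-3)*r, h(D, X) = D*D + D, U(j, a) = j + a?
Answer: 63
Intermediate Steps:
U(j, a) = a + j
h(D, X) = D + D² (h(D, X) = D² + D = D + D²)
k(r) = -27*r (k(r) = (-3)³*r = -27*r)
45*U(-7, 12) + k(h(-3, 0)) = 45*(12 - 7) - (-81)*(1 - 3) = 45*5 - (-81)*(-2) = 225 - 27*6 = 225 - 162 = 63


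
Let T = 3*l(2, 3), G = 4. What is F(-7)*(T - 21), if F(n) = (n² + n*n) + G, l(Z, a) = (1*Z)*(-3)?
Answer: -3978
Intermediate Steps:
l(Z, a) = -3*Z (l(Z, a) = Z*(-3) = -3*Z)
F(n) = 4 + 2*n² (F(n) = (n² + n*n) + 4 = (n² + n²) + 4 = 2*n² + 4 = 4 + 2*n²)
T = -18 (T = 3*(-3*2) = 3*(-6) = -18)
F(-7)*(T - 21) = (4 + 2*(-7)²)*(-18 - 21) = (4 + 2*49)*(-39) = (4 + 98)*(-39) = 102*(-39) = -3978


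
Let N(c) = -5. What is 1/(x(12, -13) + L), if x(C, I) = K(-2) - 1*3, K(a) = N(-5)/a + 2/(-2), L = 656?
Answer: 2/1309 ≈ 0.0015279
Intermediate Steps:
K(a) = -1 - 5/a (K(a) = -5/a + 2/(-2) = -5/a + 2*(-1/2) = -5/a - 1 = -1 - 5/a)
x(C, I) = -3/2 (x(C, I) = (-5 - 1*(-2))/(-2) - 1*3 = -(-5 + 2)/2 - 3 = -1/2*(-3) - 3 = 3/2 - 3 = -3/2)
1/(x(12, -13) + L) = 1/(-3/2 + 656) = 1/(1309/2) = 2/1309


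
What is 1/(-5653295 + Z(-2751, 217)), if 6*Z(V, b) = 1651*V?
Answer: -2/12820557 ≈ -1.5600e-7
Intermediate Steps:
Z(V, b) = 1651*V/6 (Z(V, b) = (1651*V)/6 = 1651*V/6)
1/(-5653295 + Z(-2751, 217)) = 1/(-5653295 + (1651/6)*(-2751)) = 1/(-5653295 - 1513967/2) = 1/(-12820557/2) = -2/12820557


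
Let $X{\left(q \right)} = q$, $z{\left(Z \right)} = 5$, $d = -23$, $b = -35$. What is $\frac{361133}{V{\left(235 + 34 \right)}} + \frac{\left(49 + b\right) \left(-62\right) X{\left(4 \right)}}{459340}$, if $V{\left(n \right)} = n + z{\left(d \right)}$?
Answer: $\frac{5924352889}{4494970} \approx 1318.0$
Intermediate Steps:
$V{\left(n \right)} = 5 + n$ ($V{\left(n \right)} = n + 5 = 5 + n$)
$\frac{361133}{V{\left(235 + 34 \right)}} + \frac{\left(49 + b\right) \left(-62\right) X{\left(4 \right)}}{459340} = \frac{361133}{5 + \left(235 + 34\right)} + \frac{\left(49 - 35\right) \left(-62\right) 4}{459340} = \frac{361133}{5 + 269} + 14 \left(-62\right) 4 \cdot \frac{1}{459340} = \frac{361133}{274} + \left(-868\right) 4 \cdot \frac{1}{459340} = 361133 \cdot \frac{1}{274} - \frac{124}{16405} = \frac{361133}{274} - \frac{124}{16405} = \frac{5924352889}{4494970}$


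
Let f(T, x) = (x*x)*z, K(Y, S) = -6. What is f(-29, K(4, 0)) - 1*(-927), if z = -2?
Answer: 855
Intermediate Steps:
f(T, x) = -2*x² (f(T, x) = (x*x)*(-2) = x²*(-2) = -2*x²)
f(-29, K(4, 0)) - 1*(-927) = -2*(-6)² - 1*(-927) = -2*36 + 927 = -72 + 927 = 855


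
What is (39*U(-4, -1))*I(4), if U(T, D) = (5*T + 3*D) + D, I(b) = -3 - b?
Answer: 6552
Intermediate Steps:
U(T, D) = 4*D + 5*T (U(T, D) = (3*D + 5*T) + D = 4*D + 5*T)
(39*U(-4, -1))*I(4) = (39*(4*(-1) + 5*(-4)))*(-3 - 1*4) = (39*(-4 - 20))*(-3 - 4) = (39*(-24))*(-7) = -936*(-7) = 6552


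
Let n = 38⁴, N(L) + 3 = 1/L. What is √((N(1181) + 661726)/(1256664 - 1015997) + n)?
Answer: 8*√2632012024934608900423/284227727 ≈ 1444.0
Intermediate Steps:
N(L) = -3 + 1/L
n = 2085136
√((N(1181) + 661726)/(1256664 - 1015997) + n) = √(((-3 + 1/1181) + 661726)/(1256664 - 1015997) + 2085136) = √(((-3 + 1/1181) + 661726)/240667 + 2085136) = √((-3542/1181 + 661726)*(1/240667) + 2085136) = √((781494864/1181)*(1/240667) + 2085136) = √(781494864/284227727 + 2085136) = √(592654247260736/284227727) = 8*√2632012024934608900423/284227727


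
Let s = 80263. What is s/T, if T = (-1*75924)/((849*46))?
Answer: -522431867/12654 ≈ -41286.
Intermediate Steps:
T = -12654/6509 (T = -75924/39054 = -75924*1/39054 = -12654/6509 ≈ -1.9441)
s/T = 80263/(-12654/6509) = 80263*(-6509/12654) = -522431867/12654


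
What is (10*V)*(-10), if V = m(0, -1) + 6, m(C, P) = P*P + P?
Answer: -600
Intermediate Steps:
m(C, P) = P + P² (m(C, P) = P² + P = P + P²)
V = 6 (V = -(1 - 1) + 6 = -1*0 + 6 = 0 + 6 = 6)
(10*V)*(-10) = (10*6)*(-10) = 60*(-10) = -600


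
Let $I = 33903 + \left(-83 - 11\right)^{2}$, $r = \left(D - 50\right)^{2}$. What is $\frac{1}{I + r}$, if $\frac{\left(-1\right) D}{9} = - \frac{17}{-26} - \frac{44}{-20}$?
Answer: $\frac{16900}{819095021} \approx 2.0633 \cdot 10^{-5}$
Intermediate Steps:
$D = - \frac{3339}{130}$ ($D = - 9 \left(- \frac{17}{-26} - \frac{44}{-20}\right) = - 9 \left(\left(-17\right) \left(- \frac{1}{26}\right) - - \frac{11}{5}\right) = - 9 \left(\frac{17}{26} + \frac{11}{5}\right) = \left(-9\right) \frac{371}{130} = - \frac{3339}{130} \approx -25.685$)
$r = \frac{96805921}{16900}$ ($r = \left(- \frac{3339}{130} - 50\right)^{2} = \left(- \frac{9839}{130}\right)^{2} = \frac{96805921}{16900} \approx 5728.2$)
$I = 42739$ ($I = 33903 + \left(-94\right)^{2} = 33903 + 8836 = 42739$)
$\frac{1}{I + r} = \frac{1}{42739 + \frac{96805921}{16900}} = \frac{1}{\frac{819095021}{16900}} = \frac{16900}{819095021}$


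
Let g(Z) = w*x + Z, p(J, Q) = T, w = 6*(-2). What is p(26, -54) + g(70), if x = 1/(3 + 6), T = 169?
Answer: 713/3 ≈ 237.67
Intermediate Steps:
w = -12
p(J, Q) = 169
x = 1/9 ≈ 0.11111
g(Z) = -4/3 + Z (g(Z) = -12*1/9 + Z = -4/3 + Z)
p(26, -54) + g(70) = 169 + (-4/3 + 70) = 169 + 206/3 = 713/3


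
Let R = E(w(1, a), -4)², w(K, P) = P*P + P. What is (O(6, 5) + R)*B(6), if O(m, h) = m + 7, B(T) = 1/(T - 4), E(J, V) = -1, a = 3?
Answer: 7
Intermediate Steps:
w(K, P) = P + P² (w(K, P) = P² + P = P + P²)
B(T) = 1/(-4 + T)
O(m, h) = 7 + m
R = 1 (R = (-1)² = 1)
(O(6, 5) + R)*B(6) = ((7 + 6) + 1)/(-4 + 6) = (13 + 1)/2 = 14*(½) = 7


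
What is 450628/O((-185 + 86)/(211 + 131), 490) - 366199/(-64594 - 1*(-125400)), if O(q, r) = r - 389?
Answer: 27363900069/6141406 ≈ 4455.6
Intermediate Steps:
O(q, r) = -389 + r
450628/O((-185 + 86)/(211 + 131), 490) - 366199/(-64594 - 1*(-125400)) = 450628/(-389 + 490) - 366199/(-64594 - 1*(-125400)) = 450628/101 - 366199/(-64594 + 125400) = 450628*(1/101) - 366199/60806 = 450628/101 - 366199*1/60806 = 450628/101 - 366199/60806 = 27363900069/6141406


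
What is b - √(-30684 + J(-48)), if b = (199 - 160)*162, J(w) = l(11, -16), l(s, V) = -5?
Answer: 6318 - I*√30689 ≈ 6318.0 - 175.18*I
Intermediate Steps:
J(w) = -5
b = 6318 (b = 39*162 = 6318)
b - √(-30684 + J(-48)) = 6318 - √(-30684 - 5) = 6318 - √(-30689) = 6318 - I*√30689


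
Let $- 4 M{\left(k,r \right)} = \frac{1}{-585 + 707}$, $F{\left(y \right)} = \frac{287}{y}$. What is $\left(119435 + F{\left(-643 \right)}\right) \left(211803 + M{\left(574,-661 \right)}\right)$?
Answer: $\frac{3968833621685367}{156892} \approx 2.5297 \cdot 10^{10}$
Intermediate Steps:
$M{\left(k,r \right)} = - \frac{1}{488}$ ($M{\left(k,r \right)} = - \frac{1}{4 \left(-585 + 707\right)} = - \frac{1}{4 \cdot 122} = \left(- \frac{1}{4}\right) \frac{1}{122} = - \frac{1}{488}$)
$\left(119435 + F{\left(-643 \right)}\right) \left(211803 + M{\left(574,-661 \right)}\right) = \left(119435 + \frac{287}{-643}\right) \left(211803 - \frac{1}{488}\right) = \left(119435 + 287 \left(- \frac{1}{643}\right)\right) \frac{103359863}{488} = \left(119435 - \frac{287}{643}\right) \frac{103359863}{488} = \frac{76796418}{643} \cdot \frac{103359863}{488} = \frac{3968833621685367}{156892}$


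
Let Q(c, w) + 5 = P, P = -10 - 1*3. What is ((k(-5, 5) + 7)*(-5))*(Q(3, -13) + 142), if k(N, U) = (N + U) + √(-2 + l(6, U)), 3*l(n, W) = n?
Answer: -4340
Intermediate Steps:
P = -13 (P = -10 - 3 = -13)
Q(c, w) = -18 (Q(c, w) = -5 - 13 = -18)
l(n, W) = n/3
k(N, U) = N + U (k(N, U) = (N + U) + √(-2 + (⅓)*6) = (N + U) + √(-2 + 2) = (N + U) + √0 = (N + U) + 0 = N + U)
((k(-5, 5) + 7)*(-5))*(Q(3, -13) + 142) = (((-5 + 5) + 7)*(-5))*(-18 + 142) = ((0 + 7)*(-5))*124 = (7*(-5))*124 = -35*124 = -4340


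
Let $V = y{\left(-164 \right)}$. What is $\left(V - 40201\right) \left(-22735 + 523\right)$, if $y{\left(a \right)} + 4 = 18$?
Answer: $892633644$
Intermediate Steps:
$y{\left(a \right)} = 14$ ($y{\left(a \right)} = -4 + 18 = 14$)
$V = 14$
$\left(V - 40201\right) \left(-22735 + 523\right) = \left(14 - 40201\right) \left(-22735 + 523\right) = \left(-40187\right) \left(-22212\right) = 892633644$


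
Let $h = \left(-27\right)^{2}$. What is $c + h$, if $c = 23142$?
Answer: $23871$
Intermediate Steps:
$h = 729$
$c + h = 23142 + 729 = 23871$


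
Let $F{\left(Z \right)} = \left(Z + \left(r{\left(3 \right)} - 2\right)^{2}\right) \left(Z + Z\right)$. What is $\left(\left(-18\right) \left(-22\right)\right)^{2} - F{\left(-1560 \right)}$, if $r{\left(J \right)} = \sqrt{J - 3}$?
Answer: $-4697904$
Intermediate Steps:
$r{\left(J \right)} = \sqrt{-3 + J}$
$F{\left(Z \right)} = 2 Z \left(4 + Z\right)$ ($F{\left(Z \right)} = \left(Z + \left(\sqrt{-3 + 3} - 2\right)^{2}\right) \left(Z + Z\right) = \left(Z + \left(\sqrt{0} - 2\right)^{2}\right) 2 Z = \left(Z + \left(0 - 2\right)^{2}\right) 2 Z = \left(Z + \left(-2\right)^{2}\right) 2 Z = \left(Z + 4\right) 2 Z = \left(4 + Z\right) 2 Z = 2 Z \left(4 + Z\right)$)
$\left(\left(-18\right) \left(-22\right)\right)^{2} - F{\left(-1560 \right)} = \left(\left(-18\right) \left(-22\right)\right)^{2} - 2 \left(-1560\right) \left(4 - 1560\right) = 396^{2} - 2 \left(-1560\right) \left(-1556\right) = 156816 - 4854720 = -4697904$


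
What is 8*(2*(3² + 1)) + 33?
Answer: 193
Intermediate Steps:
8*(2*(3² + 1)) + 33 = 8*(2*(9 + 1)) + 33 = 8*(2*10) + 33 = 8*20 + 33 = 160 + 33 = 193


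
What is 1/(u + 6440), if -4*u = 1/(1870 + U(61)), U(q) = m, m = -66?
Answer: 7216/46471039 ≈ 0.00015528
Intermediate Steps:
U(q) = -66
u = -1/7216 (u = -1/(4*(1870 - 66)) = -¼/1804 = -¼*1/1804 = -1/7216 ≈ -0.00013858)
1/(u + 6440) = 1/(-1/7216 + 6440) = 1/(46471039/7216) = 7216/46471039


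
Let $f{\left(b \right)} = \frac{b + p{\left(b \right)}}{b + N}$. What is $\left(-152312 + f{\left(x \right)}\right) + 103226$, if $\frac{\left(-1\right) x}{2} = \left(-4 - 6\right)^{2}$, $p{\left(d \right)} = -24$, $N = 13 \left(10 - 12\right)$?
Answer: $- \frac{5546606}{113} \approx -49085.0$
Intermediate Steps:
$N = -26$ ($N = 13 \left(-2\right) = -26$)
$x = -200$ ($x = - 2 \left(-4 - 6\right)^{2} = - 2 \left(-10\right)^{2} = \left(-2\right) 100 = -200$)
$f{\left(b \right)} = \frac{-24 + b}{-26 + b}$ ($f{\left(b \right)} = \frac{b - 24}{b - 26} = \frac{-24 + b}{-26 + b}$)
$\left(-152312 + f{\left(x \right)}\right) + 103226 = \left(-152312 + \frac{-24 - 200}{-26 - 200}\right) + 103226 = \left(-152312 + \frac{1}{-226} \left(-224\right)\right) + 103226 = \left(-152312 - - \frac{112}{113}\right) + 103226 = \left(-152312 + \frac{112}{113}\right) + 103226 = - \frac{17211144}{113} + 103226 = - \frac{5546606}{113}$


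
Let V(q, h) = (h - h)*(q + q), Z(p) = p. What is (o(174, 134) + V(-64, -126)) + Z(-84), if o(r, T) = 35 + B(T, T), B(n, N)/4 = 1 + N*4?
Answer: 2099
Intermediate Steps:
B(n, N) = 4 + 16*N (B(n, N) = 4*(1 + N*4) = 4*(1 + 4*N) = 4 + 16*N)
o(r, T) = 39 + 16*T (o(r, T) = 35 + (4 + 16*T) = 39 + 16*T)
V(q, h) = 0 (V(q, h) = 0*(2*q) = 0)
(o(174, 134) + V(-64, -126)) + Z(-84) = ((39 + 16*134) + 0) - 84 = ((39 + 2144) + 0) - 84 = (2183 + 0) - 84 = 2183 - 84 = 2099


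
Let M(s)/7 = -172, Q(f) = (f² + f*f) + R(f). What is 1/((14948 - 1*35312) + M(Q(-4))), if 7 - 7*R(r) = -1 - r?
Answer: -1/21568 ≈ -4.6365e-5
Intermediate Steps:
R(r) = 8/7 + r/7 (R(r) = 1 - (-1 - r)/7 = 1 + (⅐ + r/7) = 8/7 + r/7)
Q(f) = 8/7 + 2*f² + f/7 (Q(f) = (f² + f*f) + (8/7 + f/7) = (f² + f²) + (8/7 + f/7) = 2*f² + (8/7 + f/7) = 8/7 + 2*f² + f/7)
M(s) = -1204 (M(s) = 7*(-172) = -1204)
1/((14948 - 1*35312) + M(Q(-4))) = 1/((14948 - 1*35312) - 1204) = 1/((14948 - 35312) - 1204) = 1/(-20364 - 1204) = 1/(-21568) = -1/21568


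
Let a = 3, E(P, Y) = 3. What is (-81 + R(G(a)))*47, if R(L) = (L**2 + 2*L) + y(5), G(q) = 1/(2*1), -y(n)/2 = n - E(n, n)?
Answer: -15745/4 ≈ -3936.3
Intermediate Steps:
y(n) = 6 - 2*n (y(n) = -2*(n - 1*3) = -2*(n - 3) = -2*(-3 + n) = 6 - 2*n)
G(q) = 1/2 (G(q) = (1/2)*1 = 1/2)
R(L) = -4 + L**2 + 2*L (R(L) = (L**2 + 2*L) + (6 - 2*5) = (L**2 + 2*L) + (6 - 10) = (L**2 + 2*L) - 4 = -4 + L**2 + 2*L)
(-81 + R(G(a)))*47 = (-81 + (-4 + (1/2)**2 + 2*(1/2)))*47 = (-81 + (-4 + 1/4 + 1))*47 = (-81 - 11/4)*47 = -335/4*47 = -15745/4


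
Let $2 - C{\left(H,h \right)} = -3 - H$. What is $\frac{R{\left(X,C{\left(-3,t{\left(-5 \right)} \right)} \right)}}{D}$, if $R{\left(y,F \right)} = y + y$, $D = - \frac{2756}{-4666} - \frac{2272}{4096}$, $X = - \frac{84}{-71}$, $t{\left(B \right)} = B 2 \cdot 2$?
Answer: $\frac{50168832}{762611} \approx 65.786$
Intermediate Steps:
$t{\left(B \right)} = 4 B$ ($t{\left(B \right)} = 2 B 2 = 4 B$)
$C{\left(H,h \right)} = 5 + H$ ($C{\left(H,h \right)} = 2 - \left(-3 - H\right) = 2 + \left(3 + H\right) = 5 + H$)
$X = \frac{84}{71}$ ($X = \left(-84\right) \left(- \frac{1}{71}\right) = \frac{84}{71} \approx 1.1831$)
$D = \frac{10741}{298624}$ ($D = \left(-2756\right) \left(- \frac{1}{4666}\right) - \frac{71}{128} = \frac{1378}{2333} - \frac{71}{128} = \frac{10741}{298624} \approx 0.035968$)
$R{\left(y,F \right)} = 2 y$
$\frac{R{\left(X,C{\left(-3,t{\left(-5 \right)} \right)} \right)}}{D} = \frac{2 \cdot \frac{84}{71}}{\frac{10741}{298624}} = \frac{168}{71} \cdot \frac{298624}{10741} = \frac{50168832}{762611}$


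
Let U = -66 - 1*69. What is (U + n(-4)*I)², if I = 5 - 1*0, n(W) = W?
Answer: 24025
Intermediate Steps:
I = 5 (I = 5 + 0 = 5)
U = -135 (U = -66 - 69 = -135)
(U + n(-4)*I)² = (-135 - 4*5)² = (-135 - 20)² = (-155)² = 24025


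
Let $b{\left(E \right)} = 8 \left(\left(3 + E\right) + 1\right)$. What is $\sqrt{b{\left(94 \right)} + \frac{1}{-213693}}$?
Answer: $\frac{\sqrt{35801123213523}}{213693} \approx 28.0$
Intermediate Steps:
$b{\left(E \right)} = 32 + 8 E$ ($b{\left(E \right)} = 8 \left(4 + E\right) = 32 + 8 E$)
$\sqrt{b{\left(94 \right)} + \frac{1}{-213693}} = \sqrt{\left(32 + 8 \cdot 94\right) + \frac{1}{-213693}} = \sqrt{\left(32 + 752\right) - \frac{1}{213693}} = \sqrt{784 - \frac{1}{213693}} = \sqrt{\frac{167535311}{213693}} = \frac{\sqrt{35801123213523}}{213693}$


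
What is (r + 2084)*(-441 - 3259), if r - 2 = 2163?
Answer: -15721300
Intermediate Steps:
r = 2165 (r = 2 + 2163 = 2165)
(r + 2084)*(-441 - 3259) = (2165 + 2084)*(-441 - 3259) = 4249*(-3700) = -15721300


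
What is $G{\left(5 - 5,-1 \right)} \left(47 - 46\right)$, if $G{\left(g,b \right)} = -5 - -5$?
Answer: $0$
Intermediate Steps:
$G{\left(g,b \right)} = 0$ ($G{\left(g,b \right)} = -5 + 5 = 0$)
$G{\left(5 - 5,-1 \right)} \left(47 - 46\right) = 0 \left(47 - 46\right) = 0 \cdot 1 = 0$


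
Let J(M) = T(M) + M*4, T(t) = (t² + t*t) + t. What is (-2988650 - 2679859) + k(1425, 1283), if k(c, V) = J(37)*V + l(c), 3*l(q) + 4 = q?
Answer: -5753479/3 ≈ -1.9178e+6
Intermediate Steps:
T(t) = t + 2*t² (T(t) = (t² + t²) + t = 2*t² + t = t + 2*t²)
l(q) = -4/3 + q/3
J(M) = 4*M + M*(1 + 2*M) (J(M) = M*(1 + 2*M) + M*4 = M*(1 + 2*M) + 4*M = 4*M + M*(1 + 2*M))
k(c, V) = -4/3 + 2923*V + c/3 (k(c, V) = (37*(5 + 2*37))*V + (-4/3 + c/3) = (37*(5 + 74))*V + (-4/3 + c/3) = (37*79)*V + (-4/3 + c/3) = 2923*V + (-4/3 + c/3) = -4/3 + 2923*V + c/3)
(-2988650 - 2679859) + k(1425, 1283) = (-2988650 - 2679859) + (-4/3 + 2923*1283 + (⅓)*1425) = -5668509 + (-4/3 + 3750209 + 475) = -5668509 + 11252048/3 = -5753479/3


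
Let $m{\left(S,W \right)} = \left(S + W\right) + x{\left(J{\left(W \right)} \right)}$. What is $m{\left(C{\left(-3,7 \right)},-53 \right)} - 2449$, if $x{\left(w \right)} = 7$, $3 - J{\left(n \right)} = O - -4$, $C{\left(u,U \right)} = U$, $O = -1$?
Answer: $-2488$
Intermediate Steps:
$J{\left(n \right)} = 0$ ($J{\left(n \right)} = 3 - \left(-1 - -4\right) = 3 - \left(-1 + 4\right) = 3 - 3 = 0$)
$m{\left(S,W \right)} = 7 + S + W$ ($m{\left(S,W \right)} = \left(S + W\right) + 7 = 7 + S + W$)
$m{\left(C{\left(-3,7 \right)},-53 \right)} - 2449 = \left(7 + 7 - 53\right) - 2449 = -39 - 2449 = -2488$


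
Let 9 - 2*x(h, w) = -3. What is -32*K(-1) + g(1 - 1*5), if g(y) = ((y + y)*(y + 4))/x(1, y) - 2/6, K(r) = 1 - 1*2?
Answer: 95/3 ≈ 31.667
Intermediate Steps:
x(h, w) = 6 (x(h, w) = 9/2 - ½*(-3) = 9/2 + 3/2 = 6)
K(r) = -1 (K(r) = 1 - 2 = -1)
g(y) = -⅓ + y*(4 + y)/3 (g(y) = ((y + y)*(y + 4))/6 - 2/6 = ((2*y)*(4 + y))*(⅙) - 2*⅙ = (2*y*(4 + y))*(⅙) - ⅓ = y*(4 + y)/3 - ⅓ = -⅓ + y*(4 + y)/3)
-32*K(-1) + g(1 - 1*5) = -32*(-1) + (-⅓ + (1 - 1*5)²/3 + 4*(1 - 1*5)/3) = 32 + (-⅓ + (1 - 5)²/3 + 4*(1 - 5)/3) = 32 + (-⅓ + (⅓)*(-4)² + (4/3)*(-4)) = 32 + (-⅓ + (⅓)*16 - 16/3) = 32 + (-⅓ + 16/3 - 16/3) = 32 - ⅓ = 95/3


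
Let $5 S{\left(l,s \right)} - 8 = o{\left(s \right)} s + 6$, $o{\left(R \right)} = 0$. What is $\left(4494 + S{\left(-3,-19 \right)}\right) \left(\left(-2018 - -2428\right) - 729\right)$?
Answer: $- \frac{7172396}{5} \approx -1.4345 \cdot 10^{6}$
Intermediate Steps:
$S{\left(l,s \right)} = \frac{14}{5}$ ($S{\left(l,s \right)} = \frac{8}{5} + \frac{0 s + 6}{5} = \frac{8}{5} + \frac{0 + 6}{5} = \frac{8}{5} + \frac{1}{5} \cdot 6 = \frac{8}{5} + \frac{6}{5} = \frac{14}{5}$)
$\left(4494 + S{\left(-3,-19 \right)}\right) \left(\left(-2018 - -2428\right) - 729\right) = \left(4494 + \frac{14}{5}\right) \left(\left(-2018 - -2428\right) - 729\right) = \frac{22484 \left(\left(-2018 + 2428\right) - 729\right)}{5} = \frac{22484 \left(410 - 729\right)}{5} = \frac{22484}{5} \left(-319\right) = - \frac{7172396}{5}$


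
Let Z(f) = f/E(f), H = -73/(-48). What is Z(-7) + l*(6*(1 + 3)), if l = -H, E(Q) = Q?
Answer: -71/2 ≈ -35.500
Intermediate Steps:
H = 73/48 (H = -73*(-1/48) = 73/48 ≈ 1.5208)
Z(f) = 1 (Z(f) = f/f = 1)
l = -73/48 (l = -1*73/48 = -73/48 ≈ -1.5208)
Z(-7) + l*(6*(1 + 3)) = 1 - 73*(1 + 3)/8 = 1 - 73*4/8 = 1 - 73/48*24 = 1 - 73/2 = -71/2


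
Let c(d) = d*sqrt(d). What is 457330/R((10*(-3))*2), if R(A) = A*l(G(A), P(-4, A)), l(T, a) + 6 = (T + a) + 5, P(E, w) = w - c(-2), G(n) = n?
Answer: 291247/4626 + 2407*I*sqrt(2)/2313 ≈ 62.959 + 1.4717*I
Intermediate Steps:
c(d) = d**(3/2)
P(E, w) = w + 2*I*sqrt(2) (P(E, w) = w - (-2)**(3/2) = w - (-2)*I*sqrt(2) = w + 2*I*sqrt(2))
l(T, a) = -1 + T + a (l(T, a) = -6 + ((T + a) + 5) = -6 + (5 + T + a) = -1 + T + a)
R(A) = A*(-1 + 2*A + 2*I*sqrt(2)) (R(A) = A*(-1 + A + (A + 2*I*sqrt(2))) = A*(-1 + 2*A + 2*I*sqrt(2)))
457330/R((10*(-3))*2) = 457330/((((10*(-3))*2)*(-1 + 2*((10*(-3))*2) + 2*I*sqrt(2)))) = 457330/(((-30*2)*(-1 + 2*(-30*2) + 2*I*sqrt(2)))) = 457330/((-60*(-1 + 2*(-60) + 2*I*sqrt(2)))) = 457330/((-60*(-1 - 120 + 2*I*sqrt(2)))) = 457330/((-60*(-121 + 2*I*sqrt(2)))) = 457330/(7260 - 120*I*sqrt(2))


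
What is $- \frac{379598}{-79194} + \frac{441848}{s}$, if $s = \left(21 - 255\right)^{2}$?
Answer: $\frac{2324040775}{180681111} \approx 12.863$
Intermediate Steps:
$s = 54756$ ($s = \left(-234\right)^{2} = 54756$)
$- \frac{379598}{-79194} + \frac{441848}{s} = - \frac{379598}{-79194} + \frac{441848}{54756} = \left(-379598\right) \left(- \frac{1}{79194}\right) + 441848 \cdot \frac{1}{54756} = \frac{189799}{39597} + \frac{110462}{13689} = \frac{2324040775}{180681111}$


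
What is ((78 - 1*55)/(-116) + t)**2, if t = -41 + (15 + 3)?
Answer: 7241481/13456 ≈ 538.16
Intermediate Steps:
t = -23 (t = -41 + 18 = -23)
((78 - 1*55)/(-116) + t)**2 = ((78 - 1*55)/(-116) - 23)**2 = ((78 - 55)*(-1/116) - 23)**2 = (23*(-1/116) - 23)**2 = (-23/116 - 23)**2 = (-2691/116)**2 = 7241481/13456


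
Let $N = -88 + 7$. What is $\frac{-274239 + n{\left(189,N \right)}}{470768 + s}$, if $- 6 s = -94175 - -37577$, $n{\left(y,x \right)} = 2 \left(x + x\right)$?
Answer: $- \frac{91521}{160067} \approx -0.57177$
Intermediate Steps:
$N = -81$
$n{\left(y,x \right)} = 4 x$ ($n{\left(y,x \right)} = 2 \cdot 2 x = 4 x$)
$s = 9433$ ($s = - \frac{-94175 - -37577}{6} = - \frac{-94175 + 37577}{6} = \left(- \frac{1}{6}\right) \left(-56598\right) = 9433$)
$\frac{-274239 + n{\left(189,N \right)}}{470768 + s} = \frac{-274239 + 4 \left(-81\right)}{470768 + 9433} = \frac{-274239 - 324}{480201} = \left(-274563\right) \frac{1}{480201} = - \frac{91521}{160067}$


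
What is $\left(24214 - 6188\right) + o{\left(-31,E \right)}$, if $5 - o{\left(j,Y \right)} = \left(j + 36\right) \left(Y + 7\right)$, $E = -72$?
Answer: $18356$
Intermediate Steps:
$o{\left(j,Y \right)} = 5 - \left(7 + Y\right) \left(36 + j\right)$ ($o{\left(j,Y \right)} = 5 - \left(j + 36\right) \left(Y + 7\right) = 5 - \left(36 + j\right) \left(7 + Y\right) = 5 - \left(7 + Y\right) \left(36 + j\right)$)
$\left(24214 - 6188\right) + o{\left(-31,E \right)} = \left(24214 - 6188\right) - \left(-2562 + 2232\right) = 18026 + \left(-247 + 2592 + 217 - 2232\right) = 18026 + 330 = 18356$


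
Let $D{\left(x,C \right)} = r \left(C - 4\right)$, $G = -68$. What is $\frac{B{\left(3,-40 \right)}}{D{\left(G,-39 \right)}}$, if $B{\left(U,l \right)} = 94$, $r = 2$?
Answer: $- \frac{47}{43} \approx -1.093$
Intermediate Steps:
$D{\left(x,C \right)} = -8 + 2 C$ ($D{\left(x,C \right)} = 2 \left(C - 4\right) = 2 \left(-4 + C\right) = -8 + 2 C$)
$\frac{B{\left(3,-40 \right)}}{D{\left(G,-39 \right)}} = \frac{94}{-8 + 2 \left(-39\right)} = \frac{94}{-8 - 78} = \frac{94}{-86} = 94 \left(- \frac{1}{86}\right) = - \frac{47}{43}$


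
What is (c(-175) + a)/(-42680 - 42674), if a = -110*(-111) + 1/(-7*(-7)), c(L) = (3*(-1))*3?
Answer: -298925/2091173 ≈ -0.14295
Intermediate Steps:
c(L) = -9 (c(L) = -3*3 = -9)
a = 598291/49 (a = 12210 + 1/49 = 598291/49 ≈ 12210.)
(c(-175) + a)/(-42680 - 42674) = (-9 + 598291/49)/(-42680 - 42674) = (597850/49)/(-85354) = (597850/49)*(-1/85354) = -298925/2091173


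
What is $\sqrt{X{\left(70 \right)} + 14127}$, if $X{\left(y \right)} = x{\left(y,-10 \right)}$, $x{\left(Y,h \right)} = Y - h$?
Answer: $\sqrt{14207} \approx 119.19$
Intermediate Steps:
$X{\left(y \right)} = 10 + y$ ($X{\left(y \right)} = y - -10 = y + 10 = 10 + y$)
$\sqrt{X{\left(70 \right)} + 14127} = \sqrt{\left(10 + 70\right) + 14127} = \sqrt{80 + 14127} = \sqrt{14207}$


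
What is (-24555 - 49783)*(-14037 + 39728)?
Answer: -1909817558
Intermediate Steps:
(-24555 - 49783)*(-14037 + 39728) = -74338*25691 = -1909817558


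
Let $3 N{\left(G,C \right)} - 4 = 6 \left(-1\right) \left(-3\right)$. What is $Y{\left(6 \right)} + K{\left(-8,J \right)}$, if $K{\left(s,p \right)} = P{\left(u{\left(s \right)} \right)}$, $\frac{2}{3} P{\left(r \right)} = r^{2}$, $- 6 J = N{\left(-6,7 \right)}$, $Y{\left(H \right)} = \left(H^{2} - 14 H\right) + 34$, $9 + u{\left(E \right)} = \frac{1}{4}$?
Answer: $\frac{3227}{32} \approx 100.84$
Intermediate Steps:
$u{\left(E \right)} = - \frac{35}{4}$ ($u{\left(E \right)} = -9 + \frac{1}{4} = - \frac{35}{4}$)
$Y{\left(H \right)} = 34 + H^{2} - 14 H$
$N{\left(G,C \right)} = \frac{22}{3}$ ($N{\left(G,C \right)} = \frac{4}{3} + \frac{6 \left(-1\right) \left(-3\right)}{3} = \frac{4}{3} + \frac{\left(-6\right) \left(-3\right)}{3} = \frac{4}{3} + \frac{1}{3} \cdot 18 = \frac{4}{3} + 6 = \frac{22}{3}$)
$J = - \frac{11}{9}$ ($J = \left(- \frac{1}{6}\right) \frac{22}{3} = - \frac{11}{9} \approx -1.2222$)
$P{\left(r \right)} = \frac{3 r^{2}}{2}$
$K{\left(s,p \right)} = \frac{3675}{32}$ ($K{\left(s,p \right)} = \frac{3 \left(- \frac{35}{4}\right)^{2}}{2} = \frac{3}{2} \cdot \frac{1225}{16} = \frac{3675}{32}$)
$Y{\left(6 \right)} + K{\left(-8,J \right)} = \left(34 + 6^{2} - 84\right) + \frac{3675}{32} = \left(34 + 36 - 84\right) + \frac{3675}{32} = -14 + \frac{3675}{32} = \frac{3227}{32}$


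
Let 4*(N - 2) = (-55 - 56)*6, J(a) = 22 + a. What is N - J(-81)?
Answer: -211/2 ≈ -105.50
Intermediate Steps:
N = -329/2 (N = 2 + ((-55 - 56)*6)/4 = 2 + (-111*6)/4 = 2 + (¼)*(-666) = 2 - 333/2 = -329/2 ≈ -164.50)
N - J(-81) = -329/2 - (22 - 81) = -329/2 - 1*(-59) = -329/2 + 59 = -211/2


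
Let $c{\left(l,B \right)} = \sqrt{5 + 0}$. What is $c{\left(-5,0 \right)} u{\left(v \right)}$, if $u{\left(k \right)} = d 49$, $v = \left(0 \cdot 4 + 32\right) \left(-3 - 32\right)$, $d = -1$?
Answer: $- 49 \sqrt{5} \approx -109.57$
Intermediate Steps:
$c{\left(l,B \right)} = \sqrt{5}$
$v = -1120$ ($v = \left(0 + 32\right) \left(-3 - 32\right) = 32 \left(-35\right) = -1120$)
$u{\left(k \right)} = -49$ ($u{\left(k \right)} = \left(-1\right) 49 = -49$)
$c{\left(-5,0 \right)} u{\left(v \right)} = \sqrt{5} \left(-49\right) = - 49 \sqrt{5}$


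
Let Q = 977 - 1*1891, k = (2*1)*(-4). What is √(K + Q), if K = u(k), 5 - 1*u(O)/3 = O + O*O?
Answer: I*√1067 ≈ 32.665*I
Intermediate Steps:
k = -8 (k = 2*(-4) = -8)
u(O) = 15 - 3*O - 3*O² (u(O) = 15 - 3*(O + O*O) = 15 - 3*(O + O²) = 15 + (-3*O - 3*O²) = 15 - 3*O - 3*O²)
Q = -914 (Q = 977 - 1891 = -914)
K = -153 (K = 15 - 3*(-8) - 3*(-8)² = 15 + 24 - 3*64 = 15 + 24 - 192 = -153)
√(K + Q) = √(-153 - 914) = √(-1067) = I*√1067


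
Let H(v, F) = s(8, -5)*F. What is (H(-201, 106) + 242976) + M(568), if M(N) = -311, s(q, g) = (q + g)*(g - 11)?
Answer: 237577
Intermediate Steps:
s(q, g) = (-11 + g)*(g + q) (s(q, g) = (g + q)*(-11 + g) = (-11 + g)*(g + q))
H(v, F) = -48*F (H(v, F) = ((-5)² - 11*(-5) - 11*8 - 5*8)*F = (25 + 55 - 88 - 40)*F = -48*F)
(H(-201, 106) + 242976) + M(568) = (-48*106 + 242976) - 311 = (-5088 + 242976) - 311 = 237888 - 311 = 237577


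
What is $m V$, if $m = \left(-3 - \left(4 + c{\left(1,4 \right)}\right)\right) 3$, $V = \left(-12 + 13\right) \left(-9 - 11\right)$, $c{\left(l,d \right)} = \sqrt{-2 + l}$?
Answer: $420 + 60 i \approx 420.0 + 60.0 i$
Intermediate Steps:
$V = -20$ ($V = 1 \left(-20\right) = -20$)
$m = -21 - 3 i$ ($m = \left(-3 - \left(4 + \sqrt{-2 + 1}\right)\right) 3 = \left(-3 - \left(4 + \sqrt{-1}\right)\right) 3 = \left(-3 - \left(4 + i\right)\right) 3 = \left(-7 - i\right) 3 = -21 - 3 i \approx -21.0 - 3.0 i$)
$m V = \left(-21 - 3 i\right) \left(-20\right) = 420 + 60 i$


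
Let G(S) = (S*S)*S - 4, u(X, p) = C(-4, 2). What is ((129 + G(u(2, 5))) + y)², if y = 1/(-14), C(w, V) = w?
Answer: 727609/196 ≈ 3712.3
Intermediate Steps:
u(X, p) = -4
G(S) = -4 + S³ (G(S) = S²*S - 4 = S³ - 4 = -4 + S³)
y = -1/14 ≈ -0.071429
((129 + G(u(2, 5))) + y)² = ((129 + (-4 + (-4)³)) - 1/14)² = ((129 + (-4 - 64)) - 1/14)² = ((129 - 68) - 1/14)² = (61 - 1/14)² = (853/14)² = 727609/196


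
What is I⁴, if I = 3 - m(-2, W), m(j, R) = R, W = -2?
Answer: 625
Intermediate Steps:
I = 5 (I = 3 - 1*(-2) = 3 + 2 = 5)
I⁴ = 5⁴ = 625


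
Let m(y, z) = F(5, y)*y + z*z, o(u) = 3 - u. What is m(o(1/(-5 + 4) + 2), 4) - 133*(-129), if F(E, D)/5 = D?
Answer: 17193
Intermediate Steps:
F(E, D) = 5*D
m(y, z) = z**2 + 5*y**2 (m(y, z) = (5*y)*y + z*z = 5*y**2 + z**2 = z**2 + 5*y**2)
m(o(1/(-5 + 4) + 2), 4) - 133*(-129) = (4**2 + 5*(3 - (1/(-5 + 4) + 2))**2) - 133*(-129) = (16 + 5*(3 - (1/(-1) + 2))**2) + 17157 = (16 + 5*(3 - (-1 + 2))**2) + 17157 = (16 + 5*(3 - 1*1)**2) + 17157 = (16 + 5*(3 - 1)**2) + 17157 = (16 + 5*2**2) + 17157 = (16 + 5*4) + 17157 = (16 + 20) + 17157 = 36 + 17157 = 17193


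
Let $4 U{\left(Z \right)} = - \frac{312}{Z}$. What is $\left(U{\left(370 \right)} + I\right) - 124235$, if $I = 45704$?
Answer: $- \frac{14528274}{185} \approx -78531.0$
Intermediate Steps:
$U{\left(Z \right)} = - \frac{78}{Z}$ ($U{\left(Z \right)} = \frac{\left(-312\right) \frac{1}{Z}}{4} = - \frac{78}{Z}$)
$\left(U{\left(370 \right)} + I\right) - 124235 = \left(- \frac{78}{370} + 45704\right) - 124235 = \left(\left(-78\right) \frac{1}{370} + 45704\right) - 124235 = \left(- \frac{39}{185} + 45704\right) - 124235 = \frac{8455201}{185} - 124235 = - \frac{14528274}{185}$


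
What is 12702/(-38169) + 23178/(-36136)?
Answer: -223946759/229879164 ≈ -0.97419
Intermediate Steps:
12702/(-38169) + 23178/(-36136) = 12702*(-1/38169) + 23178*(-1/36136) = -4234/12723 - 11589/18068 = -223946759/229879164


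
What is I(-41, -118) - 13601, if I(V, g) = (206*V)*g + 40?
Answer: 983067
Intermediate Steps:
I(V, g) = 40 + 206*V*g (I(V, g) = 206*V*g + 40 = 40 + 206*V*g)
I(-41, -118) - 13601 = (40 + 206*(-41)*(-118)) - 13601 = (40 + 996628) - 13601 = 996668 - 13601 = 983067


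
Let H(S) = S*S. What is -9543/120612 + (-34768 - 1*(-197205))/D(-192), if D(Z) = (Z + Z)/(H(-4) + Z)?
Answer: 17959178071/241224 ≈ 74450.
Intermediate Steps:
H(S) = S²
D(Z) = 2*Z/(16 + Z) (D(Z) = (Z + Z)/((-4)² + Z) = (2*Z)/(16 + Z) = 2*Z/(16 + Z))
-9543/120612 + (-34768 - 1*(-197205))/D(-192) = -9543/120612 + (-34768 - 1*(-197205))/((2*(-192)/(16 - 192))) = -9543*1/120612 + (-34768 + 197205)/((2*(-192)/(-176))) = -3181/40204 + 162437/((2*(-192)*(-1/176))) = -3181/40204 + 162437/(24/11) = -3181/40204 + 162437*(11/24) = -3181/40204 + 1786807/24 = 17959178071/241224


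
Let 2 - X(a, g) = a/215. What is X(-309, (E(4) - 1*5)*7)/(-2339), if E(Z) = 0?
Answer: -739/502885 ≈ -0.0014695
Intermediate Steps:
X(a, g) = 2 - a/215
X(-309, (E(4) - 1*5)*7)/(-2339) = (2 - 1/215*(-309))/(-2339) = (2 + 309/215)*(-1/2339) = (739/215)*(-1/2339) = -739/502885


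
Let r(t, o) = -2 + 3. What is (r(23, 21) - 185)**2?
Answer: 33856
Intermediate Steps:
r(t, o) = 1
(r(23, 21) - 185)**2 = (1 - 185)**2 = (-184)**2 = 33856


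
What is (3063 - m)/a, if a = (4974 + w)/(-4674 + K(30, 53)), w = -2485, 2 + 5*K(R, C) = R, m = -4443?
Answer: -175205052/12445 ≈ -14078.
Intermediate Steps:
K(R, C) = -2/5 + R/5
a = -12445/23342 (a = (4974 - 2485)/(-4674 + (-2/5 + (1/5)*30)) = 2489/(-4674 + (-2/5 + 6)) = 2489/(-4674 + 28/5) = 2489/(-23342/5) = 2489*(-5/23342) = -12445/23342 ≈ -0.53316)
(3063 - m)/a = (3063 - 1*(-4443))/(-12445/23342) = (3063 + 4443)*(-23342/12445) = 7506*(-23342/12445) = -175205052/12445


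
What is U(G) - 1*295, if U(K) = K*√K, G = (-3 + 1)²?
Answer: -287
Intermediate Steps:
G = 4 (G = (-2)² = 4)
U(K) = K^(3/2)
U(G) - 1*295 = 4^(3/2) - 1*295 = 8 - 295 = -287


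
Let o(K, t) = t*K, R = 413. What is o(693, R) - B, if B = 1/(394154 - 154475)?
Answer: 68598286910/239679 ≈ 2.8621e+5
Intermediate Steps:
B = 1/239679 ≈ 4.1722e-6
o(K, t) = K*t
o(693, R) - B = 693*413 - 1*1/239679 = 286209 - 1/239679 = 68598286910/239679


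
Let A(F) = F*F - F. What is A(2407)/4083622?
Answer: 2895621/2041811 ≈ 1.4182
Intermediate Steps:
A(F) = F**2 - F
A(2407)/4083622 = (2407*(-1 + 2407))/4083622 = (2407*2406)*(1/4083622) = 5791242*(1/4083622) = 2895621/2041811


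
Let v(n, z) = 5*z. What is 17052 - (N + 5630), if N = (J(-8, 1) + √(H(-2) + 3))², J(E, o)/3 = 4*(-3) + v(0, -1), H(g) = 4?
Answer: 8814 + 102*√7 ≈ 9083.9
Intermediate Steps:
J(E, o) = -51 (J(E, o) = 3*(4*(-3) + 5*(-1)) = 3*(-12 - 5) = 3*(-17) = -51)
N = (-51 + √7)² (N = (-51 + √(4 + 3))² = (-51 + √7)² ≈ 2338.1)
17052 - (N + 5630) = 17052 - ((51 - √7)² + 5630) = 17052 - (5630 + (51 - √7)²) = 17052 + (-5630 - (51 - √7)²) = 11422 - (51 - √7)²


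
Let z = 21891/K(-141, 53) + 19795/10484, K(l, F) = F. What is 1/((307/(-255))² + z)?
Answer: 36131271300/15044168139823 ≈ 0.0024017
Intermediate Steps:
z = 230554379/555652 (z = 21891/53 + 19795/10484 = 230554379/555652 ≈ 414.93)
1/((307/(-255))² + z) = 1/((307/(-255))² + 230554379/555652) = 1/((307*(-1/255))² + 230554379/555652) = 1/((-307/255)² + 230554379/555652) = 1/(94249/65025 + 230554379/555652) = 1/(15044168139823/36131271300) = 36131271300/15044168139823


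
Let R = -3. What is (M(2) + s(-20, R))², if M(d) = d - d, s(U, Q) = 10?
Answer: 100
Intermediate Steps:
M(d) = 0
(M(2) + s(-20, R))² = (0 + 10)² = 10² = 100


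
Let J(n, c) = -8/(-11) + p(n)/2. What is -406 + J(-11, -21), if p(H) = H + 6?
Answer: -8971/22 ≈ -407.77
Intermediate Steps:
p(H) = 6 + H
J(n, c) = 41/11 + n/2 (J(n, c) = -8/(-11) + (6 + n)/2 = -8*(-1/11) + (6 + n)*(½) = 8/11 + (3 + n/2) = 41/11 + n/2)
-406 + J(-11, -21) = -406 + (41/11 + (½)*(-11)) = -406 + (41/11 - 11/2) = -406 - 39/22 = -8971/22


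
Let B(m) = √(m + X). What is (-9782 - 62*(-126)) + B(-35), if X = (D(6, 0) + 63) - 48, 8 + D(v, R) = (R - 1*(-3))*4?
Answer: -1970 + 4*I ≈ -1970.0 + 4.0*I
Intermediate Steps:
D(v, R) = 4 + 4*R (D(v, R) = -8 + (R - 1*(-3))*4 = -8 + (R + 3)*4 = -8 + (3 + R)*4 = -8 + (12 + 4*R) = 4 + 4*R)
X = 19 (X = ((4 + 4*0) + 63) - 48 = ((4 + 0) + 63) - 48 = (4 + 63) - 48 = 67 - 48 = 19)
B(m) = √(19 + m) (B(m) = √(m + 19) = √(19 + m))
(-9782 - 62*(-126)) + B(-35) = (-9782 - 62*(-126)) + √(19 - 35) = (-9782 + 7812) + √(-16) = -1970 + 4*I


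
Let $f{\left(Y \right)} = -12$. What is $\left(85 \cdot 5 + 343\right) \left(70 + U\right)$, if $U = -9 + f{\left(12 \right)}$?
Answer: $37632$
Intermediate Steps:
$U = -21$ ($U = -9 - 12 = -21$)
$\left(85 \cdot 5 + 343\right) \left(70 + U\right) = \left(85 \cdot 5 + 343\right) \left(70 - 21\right) = \left(425 + 343\right) 49 = 768 \cdot 49 = 37632$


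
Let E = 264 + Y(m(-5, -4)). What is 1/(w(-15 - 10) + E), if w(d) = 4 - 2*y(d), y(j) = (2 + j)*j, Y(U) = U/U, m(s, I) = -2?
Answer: -1/881 ≈ -0.0011351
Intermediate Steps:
Y(U) = 1
y(j) = j*(2 + j)
E = 265 (E = 264 + 1 = 265)
w(d) = 4 - 2*d*(2 + d)
1/(w(-15 - 10) + E) = 1/((4 - 2*(-15 - 10)*(2 + (-15 - 10))) + 265) = 1/((4 - 2*(-25)*(2 - 25)) + 265) = 1/((4 - 2*(-25)*(-23)) + 265) = 1/((4 - 1150) + 265) = 1/(-1146 + 265) = 1/(-881) = -1/881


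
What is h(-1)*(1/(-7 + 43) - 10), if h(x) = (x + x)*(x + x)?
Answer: -359/9 ≈ -39.889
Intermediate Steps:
h(x) = 4*x² (h(x) = (2*x)*(2*x) = 4*x²)
h(-1)*(1/(-7 + 43) - 10) = (4*(-1)²)*(1/(-7 + 43) - 10) = (4*1)*(1/36 - 10) = 4*(1/36 - 10) = 4*(-359/36) = -359/9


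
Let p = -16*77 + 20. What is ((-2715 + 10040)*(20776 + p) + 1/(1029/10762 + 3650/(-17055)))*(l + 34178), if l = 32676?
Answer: 41640549436582194772/4346341 ≈ 9.5806e+12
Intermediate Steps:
p = -1212 (p = -1232 + 20 = -1212)
((-2715 + 10040)*(20776 + p) + 1/(1029/10762 + 3650/(-17055)))*(l + 34178) = ((-2715 + 10040)*(20776 - 1212) + 1/(1029/10762 + 3650/(-17055)))*(32676 + 34178) = (7325*19564 + 1/(1029*(1/10762) + 3650*(-1/17055)))*66854 = (143306300 + 1/(1029/10762 - 730/3411))*66854 = (143306300 + 1/(-4346341/36709182))*66854 = (143306300 - 36709182/4346341)*66854 = (622858010539118/4346341)*66854 = 41640549436582194772/4346341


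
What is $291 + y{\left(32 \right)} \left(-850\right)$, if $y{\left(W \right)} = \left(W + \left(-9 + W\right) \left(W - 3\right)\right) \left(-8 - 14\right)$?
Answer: $13071591$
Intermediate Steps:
$y{\left(W \right)} = - 22 W - 22 \left(-9 + W\right) \left(-3 + W\right)$ ($y{\left(W \right)} = \left(W + \left(-9 + W\right) \left(-3 + W\right)\right) \left(-22\right) = - 22 W - 22 \left(-9 + W\right) \left(-3 + W\right)$)
$291 + y{\left(32 \right)} \left(-850\right) = 291 + \left(-594 - 22 \cdot 32^{2} + 242 \cdot 32\right) \left(-850\right) = 291 + \left(-594 - 22528 + 7744\right) \left(-850\right) = 291 - -13071300 = 291 + 13071300 = 13071591$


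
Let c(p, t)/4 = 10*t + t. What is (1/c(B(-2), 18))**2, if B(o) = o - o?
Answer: 1/627264 ≈ 1.5942e-6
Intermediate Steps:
B(o) = 0
c(p, t) = 44*t (c(p, t) = 4*(10*t + t) = 4*(11*t) = 44*t)
(1/c(B(-2), 18))**2 = (1/(44*18))**2 = (1/792)**2 = 1/627264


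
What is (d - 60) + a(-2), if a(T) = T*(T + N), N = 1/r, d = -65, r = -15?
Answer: -1813/15 ≈ -120.87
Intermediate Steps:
N = -1/15 (N = 1/(-15) = -1/15 ≈ -0.066667)
a(T) = T*(-1/15 + T) (a(T) = T*(T - 1/15) = T*(-1/15 + T))
(d - 60) + a(-2) = (-65 - 60) - 2*(-1/15 - 2) = -125 - 2*(-31/15) = -125 + 62/15 = -1813/15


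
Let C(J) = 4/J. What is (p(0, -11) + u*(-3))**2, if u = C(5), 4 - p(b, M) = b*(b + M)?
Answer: 64/25 ≈ 2.5600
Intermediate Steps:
p(b, M) = 4 - b*(M + b) (p(b, M) = 4 - b*(b + M) = 4 - b*(M + b))
u = 4/5 ≈ 0.80000
(p(0, -11) + u*(-3))**2 = ((4 - 1*0**2 - 1*(-11)*0) + (4/5)*(-3))**2 = ((4 - 1*0 + 0) - 12/5)**2 = ((4 + 0 + 0) - 12/5)**2 = (4 - 12/5)**2 = (8/5)**2 = 64/25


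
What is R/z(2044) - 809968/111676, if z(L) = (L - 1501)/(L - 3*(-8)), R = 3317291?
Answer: 191528635330016/15160017 ≈ 1.2634e+7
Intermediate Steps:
z(L) = (-1501 + L)/(24 + L) (z(L) = (-1501 + L)/(L + 24) = (-1501 + L)/(24 + L))
R/z(2044) - 809968/111676 = 3317291/(((-1501 + 2044)/(24 + 2044))) - 809968/111676 = 3317291/((543/2068)) - 809968*1/111676 = 3317291/(((1/2068)*543)) - 202492/27919 = 3317291/(543/2068) - 202492/27919 = 3317291*(2068/543) - 202492/27919 = 6860157788/543 - 202492/27919 = 191528635330016/15160017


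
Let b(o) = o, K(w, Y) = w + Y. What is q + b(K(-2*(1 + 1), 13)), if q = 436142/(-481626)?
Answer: 1949246/240813 ≈ 8.0944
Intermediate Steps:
K(w, Y) = Y + w
q = -218071/240813 (q = 436142*(-1/481626) = -218071/240813 ≈ -0.90556)
q + b(K(-2*(1 + 1), 13)) = -218071/240813 + (13 - 2*(1 + 1)) = -218071/240813 + (13 - 2*2) = -218071/240813 + (13 - 4) = -218071/240813 + 9 = 1949246/240813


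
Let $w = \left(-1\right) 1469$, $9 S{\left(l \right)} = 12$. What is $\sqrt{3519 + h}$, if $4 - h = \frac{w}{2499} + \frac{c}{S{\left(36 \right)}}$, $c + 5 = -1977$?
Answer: $\frac{\sqrt{2554122738}}{714} \approx 70.782$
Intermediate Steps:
$c = -1982$ ($c = -5 - 1977 = -1982$)
$S{\left(l \right)} = \frac{4}{3}$ ($S{\left(l \right)} = \frac{1}{9} \cdot 12 = \frac{4}{3}$)
$w = -1469$
$h = \frac{7452457}{4998}$ ($h = 4 - \left(- \frac{1469}{2499} - \frac{1982}{\frac{4}{3}}\right) = 4 - \left(\left(-1469\right) \frac{1}{2499} - \frac{2973}{2}\right) = 4 - \left(- \frac{1469}{2499} - \frac{2973}{2}\right) = 4 - - \frac{7432465}{4998} = 4 + \frac{7432465}{4998} = \frac{7452457}{4998} \approx 1491.1$)
$\sqrt{3519 + h} = \sqrt{3519 + \frac{7452457}{4998}} = \sqrt{\frac{25040419}{4998}} = \frac{\sqrt{2554122738}}{714}$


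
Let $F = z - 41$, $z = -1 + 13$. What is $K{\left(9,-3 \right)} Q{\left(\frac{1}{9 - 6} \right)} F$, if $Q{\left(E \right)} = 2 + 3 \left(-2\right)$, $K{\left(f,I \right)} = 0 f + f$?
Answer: $1044$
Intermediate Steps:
$z = 12$
$K{\left(f,I \right)} = f$ ($K{\left(f,I \right)} = 0 + f = f$)
$Q{\left(E \right)} = -4$ ($Q{\left(E \right)} = 2 - 6 = -4$)
$F = -29$ ($F = 12 - 41 = -29$)
$K{\left(9,-3 \right)} Q{\left(\frac{1}{9 - 6} \right)} F = 9 \left(-4\right) \left(-29\right) = \left(-36\right) \left(-29\right) = 1044$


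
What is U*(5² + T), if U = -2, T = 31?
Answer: -112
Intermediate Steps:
U*(5² + T) = -2*(5² + 31) = -2*(25 + 31) = -2*56 = -112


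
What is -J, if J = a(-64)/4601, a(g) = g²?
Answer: -4096/4601 ≈ -0.89024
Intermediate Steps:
J = 4096/4601 (J = (-64)²/4601 = 4096*(1/4601) = 4096/4601 ≈ 0.89024)
-J = -1*4096/4601 = -4096/4601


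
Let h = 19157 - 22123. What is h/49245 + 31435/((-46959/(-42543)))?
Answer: 21952376623277/770831985 ≈ 28479.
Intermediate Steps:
h = -2966
h/49245 + 31435/((-46959/(-42543))) = -2966/49245 + 31435/((-46959/(-42543))) = -2966*1/49245 + 31435/((-46959*(-1/42543))) = -2966/49245 + 31435/(15653/14181) = -2966/49245 + 31435*(14181/15653) = -2966/49245 + 445779735/15653 = 21952376623277/770831985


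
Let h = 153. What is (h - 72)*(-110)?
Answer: -8910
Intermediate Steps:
(h - 72)*(-110) = (153 - 72)*(-110) = 81*(-110) = -8910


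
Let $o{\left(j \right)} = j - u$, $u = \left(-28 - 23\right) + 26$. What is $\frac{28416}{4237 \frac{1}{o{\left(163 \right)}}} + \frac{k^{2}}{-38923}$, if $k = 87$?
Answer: $\frac{207902692131}{164916751} \approx 1260.7$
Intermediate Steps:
$u = -25$ ($u = -51 + 26 = -25$)
$o{\left(j \right)} = 25 + j$ ($o{\left(j \right)} = j - -25 = j + 25 = 25 + j$)
$\frac{28416}{4237 \frac{1}{o{\left(163 \right)}}} + \frac{k^{2}}{-38923} = \frac{28416}{4237 \frac{1}{25 + 163}} + \frac{87^{2}}{-38923} = \frac{28416}{4237 \cdot \frac{1}{188}} + 7569 \left(- \frac{1}{38923}\right) = \frac{28416}{4237 \cdot \frac{1}{188}} - \frac{7569}{38923} = \frac{28416}{\frac{4237}{188}} - \frac{7569}{38923} = 28416 \cdot \frac{188}{4237} - \frac{7569}{38923} = \frac{5342208}{4237} - \frac{7569}{38923} = \frac{207902692131}{164916751}$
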